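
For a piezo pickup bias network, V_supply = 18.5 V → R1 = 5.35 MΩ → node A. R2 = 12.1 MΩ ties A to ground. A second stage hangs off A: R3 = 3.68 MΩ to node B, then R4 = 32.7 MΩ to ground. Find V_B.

The second stage (R3 + R4 = 36.38 MΩ) loads node A in parallel with R2.
Effective lower resistance at A: R2 ‖ 36.38 = 9.080 MΩ.
So V_A = 18.5 × 0.6292 = 11.64 V.
V_B = V_A × 0.8988 = 10.46 V.

V_B ≈ 10.5 V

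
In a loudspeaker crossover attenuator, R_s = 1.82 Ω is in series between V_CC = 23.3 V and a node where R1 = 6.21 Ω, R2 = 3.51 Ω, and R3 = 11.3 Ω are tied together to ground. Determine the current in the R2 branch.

Combine the parallel branches: R_p = (1/6.21 + 1/3.51 + 1/11.3)⁻¹ = 1.871 Ω.
V_A = 23.3 × 1.871/3.691 = 11.81 V.
Branch current I = V_A/R2 = 11.81/3.51 = 3.365 A.

I ≈ 3.37 A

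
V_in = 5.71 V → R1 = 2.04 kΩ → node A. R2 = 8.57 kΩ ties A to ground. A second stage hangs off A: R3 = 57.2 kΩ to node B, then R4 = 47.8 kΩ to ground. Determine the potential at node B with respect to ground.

Looking into the second stage from A: R3 + R4 = 105.0 kΩ appears in parallel with R2.
R2 ‖ (R3+R4) = 7.923 kΩ.
First divider: V_A = V_in · 7.923/(2.04 + 7.923) = 4.541 V.
V_B = V_A × 0.4552 = 2.067 V.

V_B ≈ 2.07 V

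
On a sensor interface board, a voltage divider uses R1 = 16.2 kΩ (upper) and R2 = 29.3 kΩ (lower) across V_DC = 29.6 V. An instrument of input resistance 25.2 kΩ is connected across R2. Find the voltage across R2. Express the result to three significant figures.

V_out ≈ 13.5 V

R2 ‖ R_L = (29.3 × 25.2)/(29.3 + 25.2) = 13.55 kΩ.
Now apply the divider: V_out = 29.6 × 0.4554 = 13.48 V.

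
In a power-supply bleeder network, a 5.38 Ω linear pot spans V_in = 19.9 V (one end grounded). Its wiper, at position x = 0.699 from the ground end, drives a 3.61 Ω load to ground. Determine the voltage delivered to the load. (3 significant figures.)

Lower segment x·R_p = 3.761 Ω; upper segment (1−x)·R_p = 1.619 Ω.
R_L loads the lower segment: effective lower R = 1.842 Ω.
Loaded-divider output: V_out = 19.9 × 0.5321 = 10.59 V.
(Unloaded: V_out = x·V_in = 13.9 V.)

V_out ≈ 10.6 V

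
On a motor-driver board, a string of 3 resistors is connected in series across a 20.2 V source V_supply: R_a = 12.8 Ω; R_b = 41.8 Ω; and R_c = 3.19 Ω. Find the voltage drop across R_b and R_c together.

V ≈ 15.7 V

Series total: ΣR = 12.8 + 41.8 + 3.19 = 57.79 Ω.
R_{R_b..R_c} = 41.8 + 3.19 = 44.99 Ω.
Voltage divider: V = V_supply · (44.99 / 57.79) = 20.2 × 0.7785 = 15.73 V.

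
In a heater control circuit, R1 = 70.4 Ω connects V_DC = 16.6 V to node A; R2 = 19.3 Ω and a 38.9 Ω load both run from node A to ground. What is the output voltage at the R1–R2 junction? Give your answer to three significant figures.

V_out ≈ 2.57 V

First combine the lower leg with the load: R2 ‖ R_L = 12.90 Ω.
Now apply the divider: V_out = 16.6 × 0.1549 = 2.571 V.
(Unloaded it would be 3.57 V; the load pulls it down.)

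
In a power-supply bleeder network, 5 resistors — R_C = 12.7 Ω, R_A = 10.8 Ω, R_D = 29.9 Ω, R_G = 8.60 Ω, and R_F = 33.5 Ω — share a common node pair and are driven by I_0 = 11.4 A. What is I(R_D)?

I ≈ 1.09 A

Conductances: ΣG = 1/12.7 + 1/10.8 + 1/29.9 + 1/8.60 + 1/33.5 = 0.3509 (1/Ω).
Current divider: I(R_D) = I_0 · G_k/ΣG = 11.4 × (0.03344/0.3509) = 11.4 × 0.09531 = 1.087 A.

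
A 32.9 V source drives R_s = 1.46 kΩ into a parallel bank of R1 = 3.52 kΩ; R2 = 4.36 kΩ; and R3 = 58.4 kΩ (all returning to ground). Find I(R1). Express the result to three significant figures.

I ≈ 5.27 mA

Parallel bank: R_p = 1/(1/3.52 + 1/4.36 + 1/58.4) = 1.885 kΩ.
V_A by voltage divider: V_A = 32.9 × 1.885/(1.46 + 1.885) = 18.54 V.
Branch current I = V_A/R1 = 18.54/3.52 = 5.267 mA.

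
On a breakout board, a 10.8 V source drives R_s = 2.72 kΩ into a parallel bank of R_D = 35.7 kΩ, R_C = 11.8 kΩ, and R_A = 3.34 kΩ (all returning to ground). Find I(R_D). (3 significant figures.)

I ≈ 0.143 mA

Parallel bank: R_p = 1/(1/35.7 + 1/11.8 + 1/3.34) = 2.426 kΩ.
V_A by voltage divider: V_A = 10.8 × 2.426/(2.72 + 2.426) = 5.092 V.
Branch current I = V_A/R_D = 5.092/35.7 = 0.1426 mA.
(Equivalently: I_total = 2.099 mA, then current-divider fraction G_k/ΣG = 0.06796.)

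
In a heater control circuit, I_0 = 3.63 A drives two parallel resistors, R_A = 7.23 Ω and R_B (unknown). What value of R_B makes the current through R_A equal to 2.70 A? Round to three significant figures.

In a two-way split, I_A/I_0 = R_B/(R_A + R_B).
With f = 0.7438, R_B = R_A · f/(1−f) = 7.23 × 2.903 = 20.99 Ω.

R_B ≈ 21.0 Ω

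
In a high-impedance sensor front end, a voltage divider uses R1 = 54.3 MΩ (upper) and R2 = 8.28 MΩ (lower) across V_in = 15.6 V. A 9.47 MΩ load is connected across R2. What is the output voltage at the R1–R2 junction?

First combine the lower leg with the load: R2 ‖ R_L = 4.418 MΩ.
Now apply the divider: V_out = 15.6 × 0.07523 = 1.174 V.
(Unloaded it would be 2.06 V; the load pulls it down.)

V_out ≈ 1.17 V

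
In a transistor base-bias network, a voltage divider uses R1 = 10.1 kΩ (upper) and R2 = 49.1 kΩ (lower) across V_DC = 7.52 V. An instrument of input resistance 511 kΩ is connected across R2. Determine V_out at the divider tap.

V_out ≈ 6.14 V

R2 ‖ R_L = (49.1 × 511)/(49.1 + 511) = 44.80 kΩ.
Voltage divider with the loaded lower leg: V_out = 7.52 × 44.80/(10.1 + 44.80) = 7.52 × 0.8160 = 6.136 V.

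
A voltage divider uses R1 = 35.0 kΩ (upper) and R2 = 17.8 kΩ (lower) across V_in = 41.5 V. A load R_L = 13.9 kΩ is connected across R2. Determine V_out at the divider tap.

V_out ≈ 7.57 V

First combine the lower leg with the load: R2 ‖ R_L = 7.805 kΩ.
Voltage divider with the loaded lower leg: V_out = 41.5 × 7.805/(35.0 + 7.805) = 41.5 × 0.1823 = 7.567 V.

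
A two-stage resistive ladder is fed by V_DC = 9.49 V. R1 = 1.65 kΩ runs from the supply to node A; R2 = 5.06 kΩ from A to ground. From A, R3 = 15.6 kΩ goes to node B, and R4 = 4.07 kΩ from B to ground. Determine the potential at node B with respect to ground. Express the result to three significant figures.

Node A sees R2 in parallel with the series input of stage 2, R3 + R4 = 19.67 kΩ.
R2 ‖ (R3+R4) = 4.025 kΩ.
First divider: V_A = V_DC · 4.025/(1.65 + 4.025) = 6.731 V.
Then the unloaded second divider: V_B = V_A × R4/(R3+R4) = 6.731 × 0.2069 = 1.393 V.

V_B ≈ 1.39 V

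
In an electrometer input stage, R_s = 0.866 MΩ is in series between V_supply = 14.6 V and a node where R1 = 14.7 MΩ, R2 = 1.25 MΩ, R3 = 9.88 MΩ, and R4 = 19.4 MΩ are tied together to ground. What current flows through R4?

Combine the parallel branches: R_p = (1/14.7 + 1/1.25 + 1/9.88 + 1/19.4)⁻¹ = 0.9796 MΩ.
V_A = 14.6 × 0.9796/1.846 = 7.749 V.
I(R4) = V_A / R4 = 7.749/19.4 = 0.3995 µA.

I ≈ 0.399 µA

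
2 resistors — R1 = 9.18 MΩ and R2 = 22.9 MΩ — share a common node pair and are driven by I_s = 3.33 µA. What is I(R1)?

With just two branches, the current splits inversely with resistance.
So I = 3.33 × 22.9/32.08 = 2.377 µA.

I ≈ 2.38 µA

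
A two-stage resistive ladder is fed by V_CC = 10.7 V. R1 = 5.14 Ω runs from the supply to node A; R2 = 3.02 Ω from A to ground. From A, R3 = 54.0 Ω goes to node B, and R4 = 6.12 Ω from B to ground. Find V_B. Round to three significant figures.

The second stage (R3 + R4 = 60.12 Ω) loads node A in parallel with R2.
R2 ‖ (R3+R4) = 2.876 Ω.
First divider: V_A = V_CC · 2.876/(5.14 + 2.876) = 3.839 V.
Stage 2 is unloaded, so V_B = V_A · R4/(R3+R4) = 3.839 × 6.12/60.12 = 0.3908 V.

V_B ≈ 0.391 V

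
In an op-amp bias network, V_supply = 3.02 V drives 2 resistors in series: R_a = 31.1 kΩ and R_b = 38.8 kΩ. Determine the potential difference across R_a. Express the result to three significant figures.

Total series resistance ΣR = 31.1 + 38.8 = 69.90 kΩ.
By the voltage-divider rule, V = 3.02 × 31.10/69.90 = 1.344 V.

V ≈ 1.34 V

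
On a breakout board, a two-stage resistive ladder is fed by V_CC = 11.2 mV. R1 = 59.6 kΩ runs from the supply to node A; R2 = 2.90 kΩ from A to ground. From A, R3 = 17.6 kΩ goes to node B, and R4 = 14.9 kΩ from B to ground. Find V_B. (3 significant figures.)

V_B ≈ 0.220 mV

Node A sees R2 in parallel with the series input of stage 2, R3 + R4 = 32.50 kΩ.
R2 ‖ (R3+R4) = 2.662 kΩ.
V_A = 11.2 × 2.662/(59.6 + 2.662) = 0.4789 mV.
Stage 2 is unloaded, so V_B = V_A · R4/(R3+R4) = 0.4789 × 14.9/32.50 = 0.2196 mV.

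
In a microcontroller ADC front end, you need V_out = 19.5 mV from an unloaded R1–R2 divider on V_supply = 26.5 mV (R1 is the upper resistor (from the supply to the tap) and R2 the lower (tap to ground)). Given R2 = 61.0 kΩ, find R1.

The divider ratio is R2/(R1+R2) = 19.5/26.5 = 0.7358.
So R1 = R2 · (V_supply/V_out − 1) = 61.0 × (26.5/19.5 − 1) = 61.0 × 0.3590 = 21.90 kΩ.

R1 ≈ 21.9 kΩ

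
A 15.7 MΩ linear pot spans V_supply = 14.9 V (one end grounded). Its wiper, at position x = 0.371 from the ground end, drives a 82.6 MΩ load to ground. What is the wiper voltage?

V_out ≈ 5.29 V

Split the track: R_lower = x·R_p = 5.825 MΩ, R_upper = (1−x)·R_p = 9.875 MΩ.
Lower segment in parallel with the load: 5.825 ‖ 82.6 = 5.441 MΩ.
Loaded-divider output: V_out = 14.9 × 0.3552 = 5.293 V.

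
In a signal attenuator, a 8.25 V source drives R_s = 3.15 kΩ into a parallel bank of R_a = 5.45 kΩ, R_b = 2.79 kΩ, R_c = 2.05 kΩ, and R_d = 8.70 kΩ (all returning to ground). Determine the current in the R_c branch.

I ≈ 0.874 mA

Combine the parallel branches: R_p = (1/5.45 + 1/2.79 + 1/2.05 + 1/8.70)⁻¹ = 0.8736 kΩ.
V_A by voltage divider: V_A = 8.25 × 0.8736/(3.15 + 0.8736) = 1.791 V.
I(R_c) = V_A / R_c = 1.791/2.05 = 0.8738 mA.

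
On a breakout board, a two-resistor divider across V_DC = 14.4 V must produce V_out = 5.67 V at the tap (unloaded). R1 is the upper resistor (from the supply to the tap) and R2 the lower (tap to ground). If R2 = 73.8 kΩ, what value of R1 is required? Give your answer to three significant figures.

Required fraction k = V_out/V_DC = 0.3937.
So R1 = R2 · (V_DC/V_out − 1) = 73.8 × (14.4/5.67 − 1) = 73.8 × 1.540 = 113.6 kΩ.

R1 ≈ 114 kΩ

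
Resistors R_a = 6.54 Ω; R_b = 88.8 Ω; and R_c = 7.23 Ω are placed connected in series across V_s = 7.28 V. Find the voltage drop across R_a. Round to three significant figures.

V ≈ 0.464 V

Total series resistance ΣR = 6.54 + 88.8 + 7.23 = 102.6 Ω.
V = V_s · R/ΣR = 7.28 × 0.06376 = 0.4642 V.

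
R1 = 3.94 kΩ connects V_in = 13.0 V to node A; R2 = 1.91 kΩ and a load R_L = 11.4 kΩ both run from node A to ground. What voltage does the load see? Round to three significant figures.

R2 ‖ R_L = (1.91 × 11.4)/(1.91 + 11.4) = 1.636 kΩ.
Voltage divider with the loaded lower leg: V_out = 13.0 × 1.636/(3.94 + 1.636) = 13.0 × 0.2934 = 3.814 V.
(Unloaded it would be 4.24 V; the load pulls it down.)

V_out ≈ 3.81 V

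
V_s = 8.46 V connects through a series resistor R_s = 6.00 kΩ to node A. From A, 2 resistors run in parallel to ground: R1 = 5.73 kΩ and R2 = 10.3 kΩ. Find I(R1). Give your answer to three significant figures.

I ≈ 0.561 mA

Parallel bank: R_p = 1/(1/5.73 + 1/10.3) = 3.682 kΩ.
V_A = 8.46 × 3.682/9.682 = 3.217 V.
I(R1) = V_A / R1 = 3.217/5.73 = 0.5615 mA.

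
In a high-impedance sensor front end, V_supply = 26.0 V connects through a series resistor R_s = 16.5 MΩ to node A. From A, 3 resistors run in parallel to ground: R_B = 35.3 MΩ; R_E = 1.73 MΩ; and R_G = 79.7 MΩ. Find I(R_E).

Parallel bank: R_p = 1/(1/35.3 + 1/1.73 + 1/79.7) = 1.616 MΩ.
Node voltage V_A = V_supply · R_p/(R_s + R_p) = 26.0 × 0.08919 = 2.319 V.
Branch current I = V_A/R_E = 2.319/1.73 = 1.340 µA.
(Equivalently: I_total = 1.435 µA, then current-divider fraction G_k/ΣG = 0.9340.)

I ≈ 1.34 µA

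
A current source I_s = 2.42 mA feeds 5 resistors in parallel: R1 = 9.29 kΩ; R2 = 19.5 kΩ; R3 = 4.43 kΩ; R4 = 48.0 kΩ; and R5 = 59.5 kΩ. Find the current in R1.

I ≈ 0.617 mA

Total conductance ΣG = 1/9.29 + 1/19.5 + 1/4.43 + 1/48.0 + 1/59.5 = 0.4223 (units of 1/kΩ).
Current divider: I(R1) = I_s · G_k/ΣG = 2.42 × (0.1076/0.4223) = 2.42 × 0.2549 = 0.6169 mA.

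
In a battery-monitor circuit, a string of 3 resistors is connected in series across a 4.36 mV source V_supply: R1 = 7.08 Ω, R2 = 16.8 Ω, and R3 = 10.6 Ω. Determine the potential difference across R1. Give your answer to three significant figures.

V ≈ 0.895 mV

ΣR = 7.08 + 16.8 + 10.6 = 34.48 Ω.
By the voltage-divider rule, V = 4.36 × 7.080/34.48 = 0.8953 mV.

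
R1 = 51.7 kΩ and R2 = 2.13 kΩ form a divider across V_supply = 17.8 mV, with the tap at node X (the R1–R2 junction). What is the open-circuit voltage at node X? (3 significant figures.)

V_th ≈ 0.704 mV

Open-circuit (no load on X): V_th = V_supply · R2/(R1 + R2) = 17.8 × 2.13/(51.70 + 2.13) = 0.7043 mV.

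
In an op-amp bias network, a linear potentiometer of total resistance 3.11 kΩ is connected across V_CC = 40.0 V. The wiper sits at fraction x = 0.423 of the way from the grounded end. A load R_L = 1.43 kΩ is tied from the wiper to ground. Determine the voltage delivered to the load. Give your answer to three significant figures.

The pot divides into 1.794 kΩ above the wiper and 1.316 kΩ below.
Lower segment in parallel with the load: 1.316 ‖ 1.43 = 0.6852 kΩ.
Loaded-divider output: V_out = 40.0 × 0.2763 = 11.05 V.
(Unloaded: V_out = x·V_CC = 16.9 V.)

V_out ≈ 11.1 V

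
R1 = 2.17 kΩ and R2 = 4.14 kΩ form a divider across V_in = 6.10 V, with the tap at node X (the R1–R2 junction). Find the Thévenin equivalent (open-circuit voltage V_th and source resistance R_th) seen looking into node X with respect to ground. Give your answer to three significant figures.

V_th ≈ 4.00 V, R_th ≈ 1.42 kΩ

V_th is the unloaded tap voltage: V_in · R2/(R1+R2) = 6.10 × 0.6561 = 4.002 V.
With V_in suppressed (replaced by a short), R_th = R1 ‖ R2 = (2.170 × 4.14)/(2.170 + 4.14) = 1.424 kΩ.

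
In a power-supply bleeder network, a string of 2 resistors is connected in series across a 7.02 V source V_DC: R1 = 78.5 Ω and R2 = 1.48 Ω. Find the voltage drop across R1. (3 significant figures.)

V ≈ 6.89 V

ΣR = 78.5 + 1.48 = 79.98 Ω.
V = V_DC · R/ΣR = 7.02 × 0.9815 = 6.890 V.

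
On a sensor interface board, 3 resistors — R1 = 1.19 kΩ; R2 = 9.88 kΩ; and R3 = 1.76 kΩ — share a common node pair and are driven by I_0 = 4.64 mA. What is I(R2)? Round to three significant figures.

ΣG = 1/1.19 + 1/9.88 + 1/1.76 = 1.510.
By the current-divider rule, I = I_0 · G_k/ΣG = 4.64 × 0.06704 = 0.3111 mA.

I ≈ 0.311 mA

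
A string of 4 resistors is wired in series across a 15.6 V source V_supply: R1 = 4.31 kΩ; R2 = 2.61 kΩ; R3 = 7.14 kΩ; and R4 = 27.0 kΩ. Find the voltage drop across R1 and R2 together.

ΣR = 4.31 + 2.61 + 7.14 + 27.0 = 41.06 kΩ.
R_{R1..R2} = 4.31 + 2.61 = 6.920 kΩ.
Voltage divider: V = V_supply · (6.920 / 41.06) = 15.6 × 0.1685 = 2.629 V.

V ≈ 2.63 V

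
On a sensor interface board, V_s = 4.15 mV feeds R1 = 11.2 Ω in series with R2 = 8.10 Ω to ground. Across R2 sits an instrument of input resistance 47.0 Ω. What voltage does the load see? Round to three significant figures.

First combine the lower leg with the load: R2 ‖ R_L = 6.909 Ω.
Voltage divider with the loaded lower leg: V_out = 4.15 × 6.909/(11.2 + 6.909) = 4.15 × 0.3815 = 1.583 mV.
(Unloaded it would be 1.74 mV; the load pulls it down.)

V_out ≈ 1.58 mV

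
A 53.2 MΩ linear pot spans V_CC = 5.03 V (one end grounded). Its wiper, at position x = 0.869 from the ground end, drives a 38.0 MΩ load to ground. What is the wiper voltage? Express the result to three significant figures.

Split the track: R_lower = x·R_p = 46.23 MΩ, R_upper = (1−x)·R_p = 6.969 MΩ.
R_L loads the lower segment: effective lower R = 20.86 MΩ.
Loaded-divider output: V_out = 5.03 × 0.7495 = 3.770 V.

V_out ≈ 3.77 V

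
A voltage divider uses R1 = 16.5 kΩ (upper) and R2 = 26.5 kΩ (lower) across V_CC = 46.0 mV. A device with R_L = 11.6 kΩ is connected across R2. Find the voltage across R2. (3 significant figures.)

V_out ≈ 15.1 mV

The load sits in parallel with R2, giving an effective lower resistance R2' = R2·R_L/(R2+R_L) = 8.068 kΩ.
Then V_out = V_CC · R2'/(R1 + R2') = 46.0 × 8.068/24.57 = 15.11 mV.
(Unloaded it would be 28.3 mV; the load pulls it down.)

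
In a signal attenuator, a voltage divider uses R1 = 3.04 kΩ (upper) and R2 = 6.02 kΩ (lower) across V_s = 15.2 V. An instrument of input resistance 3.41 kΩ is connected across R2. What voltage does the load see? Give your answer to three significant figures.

V_out ≈ 6.34 V

R2 ‖ R_L = (6.02 × 3.41)/(6.02 + 3.41) = 2.177 kΩ.
Then V_out = V_s · R2'/(R1 + R2') = 15.2 × 2.177/5.217 = 6.343 V.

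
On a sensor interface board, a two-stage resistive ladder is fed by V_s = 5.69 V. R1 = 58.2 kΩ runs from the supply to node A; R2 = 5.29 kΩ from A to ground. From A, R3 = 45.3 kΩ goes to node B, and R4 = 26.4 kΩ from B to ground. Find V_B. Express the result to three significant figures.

V_B ≈ 0.164 V

Node A sees R2 in parallel with the series input of stage 2, R3 + R4 = 71.70 kΩ.
Effective lower resistance at A: R2 ‖ 71.70 = 4.927 kΩ.
V_A = 5.69 × 4.927/(58.2 + 4.927) = 0.4441 V.
V_B = V_A × 0.3682 = 0.1635 V.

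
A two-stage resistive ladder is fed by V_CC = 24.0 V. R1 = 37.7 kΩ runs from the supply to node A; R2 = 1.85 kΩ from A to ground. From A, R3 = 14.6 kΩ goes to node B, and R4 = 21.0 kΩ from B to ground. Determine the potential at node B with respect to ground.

The second stage (R3 + R4 = 35.60 kΩ) loads node A in parallel with R2.
R2 ‖ (R3+R4) = 1.759 kΩ.
V_A = 24.0 × 1.759/(37.7 + 1.759) = 1.070 V.
Then the unloaded second divider: V_B = V_A × R4/(R3+R4) = 1.070 × 0.5899 = 0.6310 V.

V_B ≈ 0.631 V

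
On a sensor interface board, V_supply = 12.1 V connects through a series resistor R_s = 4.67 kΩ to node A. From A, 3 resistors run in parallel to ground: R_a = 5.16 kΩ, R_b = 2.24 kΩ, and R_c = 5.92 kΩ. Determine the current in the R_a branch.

Combine the parallel branches: R_p = (1/5.16 + 1/2.24 + 1/5.92)⁻¹ = 1.236 kΩ.
Node voltage V_A = V_supply · R_p/(R_s + R_p) = 12.1 × 0.2093 = 2.532 V.
I(R_a) = V_A / R_a = 2.532/5.16 = 0.4907 mA.
(Equivalently: I_total = 2.049 mA, then current-divider fraction G_k/ΣG = 0.2395.)

I ≈ 0.491 mA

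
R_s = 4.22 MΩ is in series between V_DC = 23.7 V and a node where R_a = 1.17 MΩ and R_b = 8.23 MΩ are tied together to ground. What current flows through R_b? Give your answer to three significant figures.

I ≈ 0.562 µA

Combine the parallel branches: R_p = (1/1.17 + 1/8.23)⁻¹ = 1.024 MΩ.
V_A = 23.7 × 1.024/5.244 = 4.629 V.
I(R_b) = V_A / R_b = 4.629/8.23 = 0.5625 µA.
(Check via current divider: I_total = 4.519 µA; share G_k/ΣG = 0.1245 → same result.)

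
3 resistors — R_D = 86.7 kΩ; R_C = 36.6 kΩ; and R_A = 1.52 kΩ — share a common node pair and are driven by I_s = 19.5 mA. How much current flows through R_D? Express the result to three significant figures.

I ≈ 0.323 mA

Total conductance ΣG = 1/86.7 + 1/36.6 + 1/1.52 = 0.6968 (units of 1/kΩ).
R_D takes the fraction G_k/ΣG = 0.01153/0.6968 = 0.01655, so I = 19.5 × 0.01655 = 0.3228 mA.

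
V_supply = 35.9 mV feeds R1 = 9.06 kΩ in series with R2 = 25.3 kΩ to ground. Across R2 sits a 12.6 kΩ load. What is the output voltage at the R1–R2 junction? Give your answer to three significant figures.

V_out ≈ 17.3 mV

R2 ‖ R_L = (25.3 × 12.6)/(25.3 + 12.6) = 8.411 kΩ.
Now apply the divider: V_out = 35.9 × 0.4814 = 17.28 mV.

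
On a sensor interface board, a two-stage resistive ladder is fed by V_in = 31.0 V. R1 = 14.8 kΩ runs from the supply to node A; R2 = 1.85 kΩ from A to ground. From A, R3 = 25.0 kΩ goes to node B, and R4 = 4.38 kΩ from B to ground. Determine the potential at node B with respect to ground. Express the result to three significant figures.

Node A sees R2 in parallel with the series input of stage 2, R3 + R4 = 29.38 kΩ.
Effective lower resistance at A: R2 ‖ 29.38 = 1.740 kΩ.
So V_A = 31.0 × 0.1052 = 3.262 V.
Then the unloaded second divider: V_B = V_A × R4/(R3+R4) = 3.262 × 0.1491 = 0.4863 V.

V_B ≈ 0.486 V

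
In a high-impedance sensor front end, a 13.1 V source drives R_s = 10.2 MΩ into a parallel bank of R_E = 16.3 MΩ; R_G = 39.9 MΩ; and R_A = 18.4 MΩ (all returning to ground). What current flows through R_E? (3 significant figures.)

I ≈ 0.330 µA

Combine the parallel branches: R_p = (1/16.3 + 1/39.9 + 1/18.4)⁻¹ = 7.104 MΩ.
V_A by voltage divider: V_A = 13.1 × 7.104/(10.2 + 7.104) = 5.378 V.
Branch current I = V_A/R_E = 5.378/16.3 = 0.3300 µA.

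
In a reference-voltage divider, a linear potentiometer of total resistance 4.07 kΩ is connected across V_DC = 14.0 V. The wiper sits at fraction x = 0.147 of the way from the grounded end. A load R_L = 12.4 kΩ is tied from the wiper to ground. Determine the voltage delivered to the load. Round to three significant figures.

The pot divides into 3.472 kΩ above the wiper and 0.5983 kΩ below.
R_L loads the lower segment: effective lower R = 0.5708 kΩ.
Loaded-divider output: V_out = 14.0 × 0.1412 = 1.977 V.
(Unloaded: V_out = x·V_DC = 2.06 V.)

V_out ≈ 1.98 V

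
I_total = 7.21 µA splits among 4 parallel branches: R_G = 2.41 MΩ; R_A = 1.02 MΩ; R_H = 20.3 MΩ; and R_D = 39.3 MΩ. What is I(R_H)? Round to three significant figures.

Total conductance ΣG = 1/2.41 + 1/1.02 + 1/20.3 + 1/39.3 = 1.470 (units of 1/MΩ).
Current divider: I(R_H) = I_total · G_k/ΣG = 7.21 × (0.04926/1.470) = 7.21 × 0.03351 = 0.2416 µA.

I ≈ 0.242 µA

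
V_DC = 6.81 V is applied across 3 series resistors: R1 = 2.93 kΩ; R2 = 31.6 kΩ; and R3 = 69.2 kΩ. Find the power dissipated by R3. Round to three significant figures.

The common current is I = 6.81/103.7 = 0.06565 mA.
P = I²R = 0.004310 × 69.2 = 0.2983 mW.

P ≈ 0.298 mW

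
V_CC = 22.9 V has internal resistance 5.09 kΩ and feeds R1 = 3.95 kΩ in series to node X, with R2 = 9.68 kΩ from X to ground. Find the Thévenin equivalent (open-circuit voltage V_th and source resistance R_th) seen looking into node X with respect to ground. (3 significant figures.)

R1' = 5.09 + 3.95 = 9.040 kΩ (source resistance + R1).
Open-circuit (no load on X): V_th = V_CC · R2/(R1' + R2) = 22.9 × 9.68/(9.040 + 9.68) = 11.84 V.
Looking into X with the source shorted: R_th = R1'·R2/(R1'+R2) = 9.040 × 9.68/18.72 = 4.675 kΩ.

V_th ≈ 11.8 V, R_th ≈ 4.67 kΩ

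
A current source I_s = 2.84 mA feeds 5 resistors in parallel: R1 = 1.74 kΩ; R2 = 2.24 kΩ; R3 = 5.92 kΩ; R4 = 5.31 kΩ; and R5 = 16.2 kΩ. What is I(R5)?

ΣG = 1/1.74 + 1/2.24 + 1/5.92 + 1/5.31 + 1/16.2 = 1.440.
R5 takes the fraction G_k/ΣG = 0.06173/1.440 = 0.04286, so I = 2.84 × 0.04286 = 0.1217 mA.

I ≈ 0.122 mA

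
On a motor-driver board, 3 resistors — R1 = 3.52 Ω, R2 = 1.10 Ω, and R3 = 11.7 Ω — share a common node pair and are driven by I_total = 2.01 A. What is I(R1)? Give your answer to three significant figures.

I ≈ 0.447 A

Conductances: ΣG = 1/3.52 + 1/1.10 + 1/11.7 = 1.279 (1/Ω).
R1 takes the fraction G_k/ΣG = 0.2841/1.279 = 0.2222, so I = 2.01 × 0.2222 = 0.4466 A.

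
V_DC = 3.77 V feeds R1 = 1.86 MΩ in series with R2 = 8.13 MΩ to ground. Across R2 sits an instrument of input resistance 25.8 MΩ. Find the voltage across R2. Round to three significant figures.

V_out ≈ 2.90 V

First combine the lower leg with the load: R2 ‖ R_L = 6.182 MΩ.
Voltage divider with the loaded lower leg: V_out = 3.77 × 6.182/(1.86 + 6.182) = 3.77 × 0.7687 = 2.898 V.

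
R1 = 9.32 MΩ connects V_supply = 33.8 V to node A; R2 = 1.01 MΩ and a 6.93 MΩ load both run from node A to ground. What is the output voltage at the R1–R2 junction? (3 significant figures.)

First combine the lower leg with the load: R2 ‖ R_L = 0.8815 MΩ.
Then V_out = V_supply · R2'/(R1 + R2') = 33.8 × 0.8815/10.20 = 2.921 V.
(Unloaded it would be 3.30 V; the load pulls it down.)

V_out ≈ 2.92 V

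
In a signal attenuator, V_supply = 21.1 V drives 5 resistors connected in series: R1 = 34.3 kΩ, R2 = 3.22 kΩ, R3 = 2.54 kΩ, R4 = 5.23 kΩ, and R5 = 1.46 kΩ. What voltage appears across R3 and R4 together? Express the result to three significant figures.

V ≈ 3.51 V

Total series resistance ΣR = 34.3 + 3.22 + 2.54 + 5.23 + 1.46 = 46.75 kΩ.
R_{R3..R4} = 2.54 + 5.23 = 7.770 kΩ.
Voltage divider: V = V_supply · (7.770 / 46.75) = 21.1 × 0.1662 = 3.507 V.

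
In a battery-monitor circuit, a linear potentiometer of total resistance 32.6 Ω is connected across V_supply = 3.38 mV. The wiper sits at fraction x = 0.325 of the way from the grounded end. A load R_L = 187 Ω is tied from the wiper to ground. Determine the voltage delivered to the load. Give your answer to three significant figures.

V_out ≈ 1.06 mV

Split the track: R_lower = x·R_p = 10.60 Ω, R_upper = (1−x)·R_p = 22.01 Ω.
R_L loads the lower segment: effective lower R = 10.03 Ω.
V_out = 3.38 × 10.03/(22.01 + 10.03) = 1.058 mV.
(Unloaded: V_out = x·V_supply = 1.10 mV.)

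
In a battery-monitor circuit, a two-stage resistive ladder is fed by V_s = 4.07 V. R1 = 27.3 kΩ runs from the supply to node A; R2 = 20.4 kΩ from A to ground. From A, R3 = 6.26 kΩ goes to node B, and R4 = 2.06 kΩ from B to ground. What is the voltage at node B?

V_B ≈ 0.179 V

Node A sees R2 in parallel with the series input of stage 2, R3 + R4 = 8.320 kΩ.
R2 ‖ (R3+R4) = 5.910 kΩ.
So V_A = 4.07 × 0.1780 = 0.7243 V.
Stage 2 is unloaded, so V_B = V_A · R4/(R3+R4) = 0.7243 × 2.06/8.320 = 0.1793 V.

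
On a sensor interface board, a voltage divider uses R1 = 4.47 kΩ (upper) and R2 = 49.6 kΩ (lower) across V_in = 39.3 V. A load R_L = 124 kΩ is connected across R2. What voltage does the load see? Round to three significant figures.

V_out ≈ 34.9 V

The load sits in parallel with R2, giving an effective lower resistance R2' = R2·R_L/(R2+R_L) = 35.43 kΩ.
Voltage divider with the loaded lower leg: V_out = 39.3 × 35.43/(4.47 + 35.43) = 39.3 × 0.8880 = 34.90 V.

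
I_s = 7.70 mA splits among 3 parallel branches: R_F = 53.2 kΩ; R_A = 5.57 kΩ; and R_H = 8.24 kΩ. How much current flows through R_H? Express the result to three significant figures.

Conductances: ΣG = 1/53.2 + 1/5.57 + 1/8.24 = 0.3197 (1/kΩ).
Current divider: I(R_H) = I_s · G_k/ΣG = 7.70 × (0.1214/0.3197) = 7.70 × 0.3796 = 2.923 mA.

I ≈ 2.92 mA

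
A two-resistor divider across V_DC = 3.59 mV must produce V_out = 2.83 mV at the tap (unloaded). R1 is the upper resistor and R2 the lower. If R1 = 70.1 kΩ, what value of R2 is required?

R2 ≈ 261 kΩ

The divider ratio is R2/(R1+R2) = 2.83/3.59 = 0.7883.
So R2 = R1 · V_out/(V_DC − V_out) = 70.1 × 2.83/(3.59 − 2.83) = 70.1 × 3.724 = 261.0 kΩ.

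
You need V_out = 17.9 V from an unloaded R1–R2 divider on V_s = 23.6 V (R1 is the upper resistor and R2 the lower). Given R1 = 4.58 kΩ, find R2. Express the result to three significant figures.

R2 ≈ 14.4 kΩ

The divider ratio is R2/(R1+R2) = 17.9/23.6 = 0.7585.
So R2 = R1 · V_out/(V_s − V_out) = 4.58 × 17.9/(23.6 − 17.9) = 4.58 × 3.140 = 14.38 kΩ.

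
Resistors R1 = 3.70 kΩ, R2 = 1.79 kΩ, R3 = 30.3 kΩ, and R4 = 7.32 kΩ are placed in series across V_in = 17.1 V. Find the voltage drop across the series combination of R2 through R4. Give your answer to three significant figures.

V ≈ 15.6 V

ΣR = 3.70 + 1.79 + 30.3 + 7.32 = 43.11 kΩ.
R_{R2..R4} = 1.79 + 30.3 + 7.32 = 39.41 kΩ.
By the voltage-divider rule, V = 17.1 × 39.41/43.11 = 15.63 V.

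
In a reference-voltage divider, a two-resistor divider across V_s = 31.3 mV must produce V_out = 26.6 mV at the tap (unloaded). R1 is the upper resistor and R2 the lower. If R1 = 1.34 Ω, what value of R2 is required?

The divider ratio is R2/(R1+R2) = 26.6/31.3 = 0.8498.
Rearranging, R2 = R1·k/(1−k) = 1.34 × 5.660 = 7.584 Ω.

R2 ≈ 7.58 Ω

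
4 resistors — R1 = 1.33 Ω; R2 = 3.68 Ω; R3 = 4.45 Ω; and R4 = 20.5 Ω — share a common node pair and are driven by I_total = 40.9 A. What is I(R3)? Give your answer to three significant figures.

ΣG = 1/1.33 + 1/3.68 + 1/4.45 + 1/20.5 = 1.297.
Current divider: I(R3) = I_total · G_k/ΣG = 40.9 × (0.2247/1.297) = 40.9 × 0.1732 = 7.086 A.

I ≈ 7.09 A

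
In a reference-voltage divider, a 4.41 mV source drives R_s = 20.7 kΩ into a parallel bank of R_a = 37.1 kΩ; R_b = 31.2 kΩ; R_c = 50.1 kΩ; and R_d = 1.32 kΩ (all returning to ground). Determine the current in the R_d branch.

Equivalent of the parallel group: R_p = 1.195 kΩ.
V_A = 4.41 × 1.195/21.90 = 0.2408 mV.
Branch current I = V_A/R_d = 0.2408/1.32 = 0.1824 µA.

I ≈ 0.182 µA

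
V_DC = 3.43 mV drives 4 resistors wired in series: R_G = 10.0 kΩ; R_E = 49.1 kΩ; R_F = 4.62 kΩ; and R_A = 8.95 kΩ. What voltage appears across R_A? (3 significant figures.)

V ≈ 0.422 mV

Series total: ΣR = 10.0 + 49.1 + 4.62 + 8.95 = 72.67 kΩ.
Voltage divider: V = V_DC · (8.950 / 72.67) = 3.43 × 0.1232 = 0.4224 mV.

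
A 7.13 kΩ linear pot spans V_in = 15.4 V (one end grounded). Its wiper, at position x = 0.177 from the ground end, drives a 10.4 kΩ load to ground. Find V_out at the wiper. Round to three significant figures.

V_out ≈ 2.48 V

Lower segment x·R_p = 1.262 kΩ; upper segment (1−x)·R_p = 5.868 kΩ.
Lower segment in parallel with the load: 1.262 ‖ 10.4 = 1.125 kΩ.
V_out = 15.4 × 1.125/(5.868 + 1.125) = 2.478 V.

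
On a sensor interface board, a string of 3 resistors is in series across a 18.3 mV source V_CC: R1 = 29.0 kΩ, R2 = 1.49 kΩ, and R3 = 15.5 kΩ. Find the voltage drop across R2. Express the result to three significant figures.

Total series resistance ΣR = 29.0 + 1.49 + 15.5 = 45.99 kΩ.
V = V_CC · R/ΣR = 18.3 × 0.03240 = 0.5929 mV.

V ≈ 0.593 mV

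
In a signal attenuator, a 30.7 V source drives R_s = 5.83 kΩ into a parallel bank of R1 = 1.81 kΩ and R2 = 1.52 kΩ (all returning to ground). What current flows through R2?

Combine the parallel branches: R_p = (1/1.81 + 1/1.52)⁻¹ = 0.8262 kΩ.
V_A by voltage divider: V_A = 30.7 × 0.8262/(5.83 + 0.8262) = 3.811 V.
Branch current I = V_A/R2 = 3.811/1.52 = 2.507 mA.

I ≈ 2.51 mA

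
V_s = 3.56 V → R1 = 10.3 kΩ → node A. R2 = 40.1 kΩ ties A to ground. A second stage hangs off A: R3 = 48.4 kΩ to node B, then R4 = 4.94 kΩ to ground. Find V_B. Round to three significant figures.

Looking into the second stage from A: R3 + R4 = 53.34 kΩ appears in parallel with R2.
Effective lower resistance at A: R2 ‖ 53.34 = 22.89 kΩ.
So V_A = 3.56 × 0.6897 = 2.455 V.
Stage 2 is unloaded, so V_B = V_A · R4/(R3+R4) = 2.455 × 4.94/53.34 = 0.2274 V.

V_B ≈ 0.227 V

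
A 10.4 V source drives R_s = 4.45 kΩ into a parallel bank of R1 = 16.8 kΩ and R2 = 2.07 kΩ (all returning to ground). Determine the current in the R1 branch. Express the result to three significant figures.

Equivalent of the parallel group: R_p = 1.843 kΩ.
V_A = 10.4 × 1.843/6.293 = 3.046 V.
I(R1) = V_A / R1 = 3.046/16.8 = 0.1813 mA.

I ≈ 0.181 mA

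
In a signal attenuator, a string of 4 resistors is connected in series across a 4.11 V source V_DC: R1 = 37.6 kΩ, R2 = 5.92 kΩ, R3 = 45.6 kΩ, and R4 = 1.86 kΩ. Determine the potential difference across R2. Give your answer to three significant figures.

ΣR = 37.6 + 5.92 + 45.6 + 1.86 = 90.98 kΩ.
Voltage divider: V = V_DC · (5.920 / 90.98) = 4.11 × 0.06507 = 0.2674 V.

V ≈ 0.267 V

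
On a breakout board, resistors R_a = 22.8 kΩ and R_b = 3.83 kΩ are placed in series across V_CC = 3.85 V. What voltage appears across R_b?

Total series resistance ΣR = 22.8 + 3.83 = 26.63 kΩ.
Voltage divider: V = V_CC · (3.830 / 26.63) = 3.85 × 0.1438 = 0.5537 V.

V ≈ 0.554 V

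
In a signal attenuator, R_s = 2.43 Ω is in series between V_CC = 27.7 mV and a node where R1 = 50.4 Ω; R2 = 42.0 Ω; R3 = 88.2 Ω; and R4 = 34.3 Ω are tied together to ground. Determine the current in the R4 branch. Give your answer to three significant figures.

I ≈ 0.670 mA

Parallel bank: R_p = 1/(1/50.4 + 1/42.0 + 1/88.2 + 1/34.3) = 11.88 Ω.
V_A by voltage divider: V_A = 27.7 × 11.88/(2.43 + 11.88) = 23.00 mV.
I(R4) = V_A / R4 = 23.00/34.3 = 0.6705 mA.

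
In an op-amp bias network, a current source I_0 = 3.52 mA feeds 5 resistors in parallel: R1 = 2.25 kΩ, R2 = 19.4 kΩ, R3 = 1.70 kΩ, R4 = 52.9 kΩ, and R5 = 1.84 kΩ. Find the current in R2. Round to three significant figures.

I ≈ 0.110 mA

ΣG = 1/2.25 + 1/19.4 + 1/1.70 + 1/52.9 + 1/1.84 = 1.647.
R2 takes the fraction G_k/ΣG = 0.05155/1.647 = 0.03130, so I = 3.52 × 0.03130 = 0.1102 mA.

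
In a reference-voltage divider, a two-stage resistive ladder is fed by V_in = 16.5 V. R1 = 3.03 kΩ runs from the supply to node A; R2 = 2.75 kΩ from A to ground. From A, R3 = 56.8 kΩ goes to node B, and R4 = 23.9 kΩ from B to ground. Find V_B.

V_B ≈ 2.28 V

Looking into the second stage from A: R3 + R4 = 80.70 kΩ appears in parallel with R2.
Effective lower resistance at A: R2 ‖ 80.70 = 2.659 kΩ.
V_A = 16.5 × 2.659/(3.03 + 2.659) = 7.713 V.
V_B = V_A × 0.2962 = 2.284 V.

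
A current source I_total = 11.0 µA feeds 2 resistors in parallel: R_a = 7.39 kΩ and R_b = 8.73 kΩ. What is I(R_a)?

I ≈ 5.96 µA

For two parallel branches, I_k = I_total · (other R)/(sum of R).
I(R_a) = 11.0 × 8.73/(7.39 + 8.73) = 11.0 × 0.5416 = 5.957 µA.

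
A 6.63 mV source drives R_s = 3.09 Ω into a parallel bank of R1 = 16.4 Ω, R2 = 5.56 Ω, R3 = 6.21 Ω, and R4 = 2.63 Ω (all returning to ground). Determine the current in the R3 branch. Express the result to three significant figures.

Parallel bank: R_p = 1/(1/16.4 + 1/5.56 + 1/6.21 + 1/2.63) = 1.279 Ω.
V_A = 6.63 × 1.279/4.369 = 1.940 mV.
Branch current I = V_A/R3 = 1.940/6.21 = 0.3125 mA.
(Equivalently: I_total = 1.518 mA, then current-divider fraction G_k/ΣG = 0.2059.)

I ≈ 0.312 mA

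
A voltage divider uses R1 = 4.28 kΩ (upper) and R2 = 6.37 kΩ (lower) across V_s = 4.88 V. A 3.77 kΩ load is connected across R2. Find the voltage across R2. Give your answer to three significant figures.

First combine the lower leg with the load: R2 ‖ R_L = 2.368 kΩ.
Voltage divider with the loaded lower leg: V_out = 4.88 × 2.368/(4.28 + 2.368) = 4.88 × 0.3562 = 1.738 V.
(Unloaded it would be 2.92 V; the load pulls it down.)

V_out ≈ 1.74 V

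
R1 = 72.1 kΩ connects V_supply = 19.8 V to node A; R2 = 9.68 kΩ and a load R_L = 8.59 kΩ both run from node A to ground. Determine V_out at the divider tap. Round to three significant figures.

First combine the lower leg with the load: R2 ‖ R_L = 4.551 kΩ.
Now apply the divider: V_out = 19.8 × 0.05938 = 1.176 V.

V_out ≈ 1.18 V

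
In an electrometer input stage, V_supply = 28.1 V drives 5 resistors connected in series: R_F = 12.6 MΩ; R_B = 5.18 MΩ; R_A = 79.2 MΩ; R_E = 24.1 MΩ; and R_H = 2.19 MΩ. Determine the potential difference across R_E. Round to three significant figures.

ΣR = 12.6 + 5.18 + 79.2 + 24.1 + 2.19 = 123.3 MΩ.
V = V_supply · R/ΣR = 28.1 × 0.1955 = 5.494 V.

V ≈ 5.49 V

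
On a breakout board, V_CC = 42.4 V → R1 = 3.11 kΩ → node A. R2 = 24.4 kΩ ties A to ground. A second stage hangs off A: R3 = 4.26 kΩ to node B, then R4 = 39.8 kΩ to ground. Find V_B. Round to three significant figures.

Looking into the second stage from A: R3 + R4 = 44.06 kΩ appears in parallel with R2.
Effective lower resistance at A: R2 ‖ 44.06 = 15.70 kΩ.
V_A = 42.4 × 15.70/(3.11 + 15.70) = 35.39 V.
Then the unloaded second divider: V_B = V_A × R4/(R3+R4) = 35.39 × 0.9033 = 31.97 V.

V_B ≈ 32.0 V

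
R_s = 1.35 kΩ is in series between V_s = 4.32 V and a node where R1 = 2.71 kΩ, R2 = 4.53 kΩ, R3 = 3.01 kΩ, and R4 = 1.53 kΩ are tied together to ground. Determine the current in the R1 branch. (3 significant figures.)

Equivalent of the parallel group: R_p = 0.6347 kΩ.
V_A by voltage divider: V_A = 4.32 × 0.6347/(1.35 + 0.6347) = 1.382 V.
I(R1) = V_A / R1 = 1.382/2.71 = 0.5098 mA.
(Equivalently: I_total = 2.177 mA, then current-divider fraction G_k/ΣG = 0.2342.)

I ≈ 0.510 mA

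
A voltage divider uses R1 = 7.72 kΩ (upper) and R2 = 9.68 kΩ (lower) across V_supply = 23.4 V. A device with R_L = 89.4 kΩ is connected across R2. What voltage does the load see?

First combine the lower leg with the load: R2 ‖ R_L = 8.734 kΩ.
Then V_out = V_supply · R2'/(R1 + R2') = 23.4 × 8.734/16.45 = 12.42 V.

V_out ≈ 12.4 V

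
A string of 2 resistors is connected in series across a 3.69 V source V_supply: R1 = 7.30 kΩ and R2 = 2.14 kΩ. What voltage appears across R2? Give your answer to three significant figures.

V ≈ 0.837 V

Total series resistance ΣR = 7.30 + 2.14 = 9.440 kΩ.
V = V_supply · R/ΣR = 3.69 × 0.2267 = 0.8365 V.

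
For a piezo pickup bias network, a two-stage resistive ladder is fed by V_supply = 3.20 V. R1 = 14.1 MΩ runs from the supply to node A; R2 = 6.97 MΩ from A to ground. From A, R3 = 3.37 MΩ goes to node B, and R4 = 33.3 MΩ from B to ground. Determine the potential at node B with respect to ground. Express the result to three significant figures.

The second stage (R3 + R4 = 36.67 MΩ) loads node A in parallel with R2.
R2 ‖ (R3+R4) = 5.857 MΩ.
So V_A = 3.20 × 0.2935 = 0.9391 V.
Then the unloaded second divider: V_B = V_A × R4/(R3+R4) = 0.9391 × 0.9081 = 0.8528 V.

V_B ≈ 0.853 V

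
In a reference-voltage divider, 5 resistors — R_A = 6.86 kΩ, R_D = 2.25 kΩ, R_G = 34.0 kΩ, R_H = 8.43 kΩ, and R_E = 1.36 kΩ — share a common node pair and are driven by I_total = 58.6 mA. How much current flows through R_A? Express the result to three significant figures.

I ≈ 5.80 mA

Total conductance ΣG = 1/6.86 + 1/2.25 + 1/34.0 + 1/8.43 + 1/1.36 = 1.474 (units of 1/kΩ).
Current divider: I(R_A) = I_total · G_k/ΣG = 58.6 × (0.1458/1.474) = 58.6 × 0.09893 = 5.797 mA.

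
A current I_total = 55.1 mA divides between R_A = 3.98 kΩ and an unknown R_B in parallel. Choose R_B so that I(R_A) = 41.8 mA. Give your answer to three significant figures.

Two-branch current divider: I_A = I_total · R_B/(R_A + R_B).
41.8/55.1 = R_B/(R_A + R_B) → R_B = R_A · (0.7586)/(1 − 0.7586) = 3.98 × 3.143 = 12.51 kΩ.

R_B ≈ 12.5 kΩ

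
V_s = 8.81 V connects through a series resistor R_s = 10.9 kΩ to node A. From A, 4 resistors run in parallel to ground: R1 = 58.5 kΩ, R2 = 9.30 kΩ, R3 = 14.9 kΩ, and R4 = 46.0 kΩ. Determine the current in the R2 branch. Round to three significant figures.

I ≈ 0.285 mA

Equivalent of the parallel group: R_p = 4.684 kΩ.
V_A by voltage divider: V_A = 8.81 × 4.684/(10.9 + 4.684) = 2.648 V.
Branch current I = V_A/R2 = 2.648/9.30 = 0.2847 mA.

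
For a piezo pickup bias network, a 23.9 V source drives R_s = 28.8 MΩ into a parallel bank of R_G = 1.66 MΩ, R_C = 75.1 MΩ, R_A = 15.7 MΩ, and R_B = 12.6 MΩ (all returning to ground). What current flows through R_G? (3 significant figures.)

I ≈ 0.630 µA

Equivalent of the parallel group: R_p = 1.318 MΩ.
V_A = 23.9 × 1.318/30.12 = 1.046 V.
I(R_G) = V_A / R_G = 1.046/1.66 = 0.6300 µA.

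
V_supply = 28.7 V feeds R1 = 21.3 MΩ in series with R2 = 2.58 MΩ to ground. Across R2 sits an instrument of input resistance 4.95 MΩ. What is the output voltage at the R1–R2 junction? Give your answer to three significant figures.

V_out ≈ 2.12 V

R2 ‖ R_L = (2.58 × 4.95)/(2.58 + 4.95) = 1.696 MΩ.
Then V_out = V_supply · R2'/(R1 + R2') = 28.7 × 1.696/23.00 = 2.117 V.
(Unloaded it would be 3.10 V; the load pulls it down.)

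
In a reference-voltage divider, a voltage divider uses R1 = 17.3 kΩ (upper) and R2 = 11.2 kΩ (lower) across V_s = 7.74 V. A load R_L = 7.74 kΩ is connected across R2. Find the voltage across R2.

The load sits in parallel with R2, giving an effective lower resistance R2' = R2·R_L/(R2+R_L) = 4.577 kΩ.
Voltage divider with the loaded lower leg: V_out = 7.74 × 4.577/(17.3 + 4.577) = 7.74 × 0.2092 = 1.619 V.

V_out ≈ 1.62 V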